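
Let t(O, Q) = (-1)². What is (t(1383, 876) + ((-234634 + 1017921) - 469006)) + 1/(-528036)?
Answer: 165952210151/528036 ≈ 3.1428e+5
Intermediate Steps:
t(O, Q) = 1
(t(1383, 876) + ((-234634 + 1017921) - 469006)) + 1/(-528036) = (1 + ((-234634 + 1017921) - 469006)) + 1/(-528036) = (1 + (783287 - 469006)) - 1/528036 = (1 + 314281) - 1/528036 = 314282 - 1/528036 = 165952210151/528036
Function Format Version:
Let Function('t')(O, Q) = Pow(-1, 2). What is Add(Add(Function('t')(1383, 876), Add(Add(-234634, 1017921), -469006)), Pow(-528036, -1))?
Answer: Rational(165952210151, 528036) ≈ 3.1428e+5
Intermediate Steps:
Function('t')(O, Q) = 1
Add(Add(Function('t')(1383, 876), Add(Add(-234634, 1017921), -469006)), Pow(-528036, -1)) = Add(Add(1, Add(Add(-234634, 1017921), -469006)), Pow(-528036, -1)) = Add(Add(1, Add(783287, -469006)), Rational(-1, 528036)) = Add(Add(1, 314281), Rational(-1, 528036)) = Add(314282, Rational(-1, 528036)) = Rational(165952210151, 528036)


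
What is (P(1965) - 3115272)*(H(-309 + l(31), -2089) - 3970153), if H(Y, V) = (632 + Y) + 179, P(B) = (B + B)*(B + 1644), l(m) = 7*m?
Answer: -43934084516532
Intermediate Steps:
P(B) = 2*B*(1644 + B) (P(B) = (2*B)*(1644 + B) = 2*B*(1644 + B))
H(Y, V) = 811 + Y
(P(1965) - 3115272)*(H(-309 + l(31), -2089) - 3970153) = (2*1965*(1644 + 1965) - 3115272)*((811 + (-309 + 7*31)) - 3970153) = (2*1965*3609 - 3115272)*((811 + (-309 + 217)) - 3970153) = (14183370 - 3115272)*((811 - 92) - 3970153) = 11068098*(719 - 3970153) = 11068098*(-3969434) = -43934084516532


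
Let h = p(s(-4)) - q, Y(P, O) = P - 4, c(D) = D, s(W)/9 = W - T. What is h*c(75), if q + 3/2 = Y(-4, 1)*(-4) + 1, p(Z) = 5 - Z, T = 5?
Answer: 8175/2 ≈ 4087.5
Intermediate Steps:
s(W) = -45 + 9*W (s(W) = 9*(W - 1*5) = 9*(W - 5) = 9*(-5 + W) = -45 + 9*W)
Y(P, O) = -4 + P
q = 63/2 (q = -3/2 + ((-4 - 4)*(-4) + 1) = -3/2 + (-8*(-4) + 1) = -3/2 + (32 + 1) = -3/2 + 33 = 63/2 ≈ 31.500)
h = 109/2 (h = (5 - (-45 + 9*(-4))) - 1*63/2 = (5 - (-45 - 36)) - 63/2 = (5 - 1*(-81)) - 63/2 = (5 + 81) - 63/2 = 86 - 63/2 = 109/2 ≈ 54.500)
h*c(75) = (109/2)*75 = 8175/2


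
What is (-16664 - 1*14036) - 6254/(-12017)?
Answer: -368915646/12017 ≈ -30699.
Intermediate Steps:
(-16664 - 1*14036) - 6254/(-12017) = (-16664 - 14036) - 6254*(-1)/12017 = -30700 - 1*(-6254/12017) = -30700 + 6254/12017 = -368915646/12017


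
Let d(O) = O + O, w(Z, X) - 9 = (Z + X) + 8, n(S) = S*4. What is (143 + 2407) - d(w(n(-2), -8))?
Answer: 2548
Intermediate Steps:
n(S) = 4*S
w(Z, X) = 17 + X + Z (w(Z, X) = 9 + ((Z + X) + 8) = 9 + ((X + Z) + 8) = 9 + (8 + X + Z) = 17 + X + Z)
d(O) = 2*O
(143 + 2407) - d(w(n(-2), -8)) = (143 + 2407) - 2*(17 - 8 + 4*(-2)) = 2550 - 2*(17 - 8 - 8) = 2550 - 2 = 2548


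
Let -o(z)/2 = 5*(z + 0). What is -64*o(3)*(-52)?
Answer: -99840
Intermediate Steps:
o(z) = -10*z (o(z) = -10*(z + 0) = -10*z)
-64*o(3)*(-52) = -(-640)*3*(-52) = -64*(-30)*(-52) = 1920*(-52) = -99840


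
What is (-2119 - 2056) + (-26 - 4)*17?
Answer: -4685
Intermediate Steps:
(-2119 - 2056) + (-26 - 4)*17 = -4175 - 30*17 = -4175 - 510 = -4685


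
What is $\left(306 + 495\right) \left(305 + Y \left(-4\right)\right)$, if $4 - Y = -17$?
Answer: $177021$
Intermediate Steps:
$Y = 21$ ($Y = 4 - -17 = 4 + 17 = 21$)
$\left(306 + 495\right) \left(305 + Y \left(-4\right)\right) = \left(306 + 495\right) \left(305 + 21 \left(-4\right)\right) = 801 \left(305 - 84\right) = 801 \cdot 221 = 177021$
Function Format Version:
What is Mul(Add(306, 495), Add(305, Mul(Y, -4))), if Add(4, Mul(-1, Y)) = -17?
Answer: 177021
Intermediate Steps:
Y = 21 (Y = Add(4, Mul(-1, -17)) = Add(4, 17) = 21)
Mul(Add(306, 495), Add(305, Mul(Y, -4))) = Mul(Add(306, 495), Add(305, Mul(21, -4))) = Mul(801, Add(305, -84)) = Mul(801, 221) = 177021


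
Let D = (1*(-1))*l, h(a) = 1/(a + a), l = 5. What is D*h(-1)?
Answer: 5/2 ≈ 2.5000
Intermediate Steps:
h(a) = 1/(2*a)
D = -5 (D = (1*(-1))*5 = -1*5 = -5)
D*h(-1) = -5/(2*(-1)) = -5*(-1)/2 = -5*(-½) = 5/2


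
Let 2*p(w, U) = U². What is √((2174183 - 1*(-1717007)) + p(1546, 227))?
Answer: √15667818/2 ≈ 1979.1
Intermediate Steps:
p(w, U) = U²/2
√((2174183 - 1*(-1717007)) + p(1546, 227)) = √((2174183 - 1*(-1717007)) + (½)*227²) = √((2174183 + 1717007) + (½)*51529) = √(3891190 + 51529/2) = √(7833909/2) = √15667818/2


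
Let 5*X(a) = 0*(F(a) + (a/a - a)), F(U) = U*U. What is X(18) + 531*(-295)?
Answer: -156645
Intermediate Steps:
F(U) = U²
X(a) = 0 (X(a) = (0*(a² + (a/a - a)))/5 = (0*(a² + (1 - a)))/5 = (0*(1 + a² - a))/5 = (⅕)*0 = 0)
X(18) + 531*(-295) = 0 + 531*(-295) = 0 - 156645 = -156645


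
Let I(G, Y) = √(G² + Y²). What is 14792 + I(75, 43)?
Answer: 14792 + √7474 ≈ 14878.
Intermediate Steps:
14792 + I(75, 43) = 14792 + √(75² + 43²) = 14792 + √(5625 + 1849) = 14792 + √7474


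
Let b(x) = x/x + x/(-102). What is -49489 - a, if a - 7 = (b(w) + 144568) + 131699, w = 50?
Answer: -16613939/51 ≈ -3.2576e+5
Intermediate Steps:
b(x) = 1 - x/102 (b(x) = 1 + x*(-1/102) = 1 - x/102)
a = 14090000/51 (a = 7 + (((1 - 1/102*50) + 144568) + 131699) = 7 + (((1 - 25/51) + 144568) + 131699) = 7 + ((26/51 + 144568) + 131699) = 7 + (7372994/51 + 131699) = 7 + 14089643/51 = 14090000/51 ≈ 2.7627e+5)
-49489 - a = -49489 - 1*14090000/51 = -49489 - 14090000/51 = -16613939/51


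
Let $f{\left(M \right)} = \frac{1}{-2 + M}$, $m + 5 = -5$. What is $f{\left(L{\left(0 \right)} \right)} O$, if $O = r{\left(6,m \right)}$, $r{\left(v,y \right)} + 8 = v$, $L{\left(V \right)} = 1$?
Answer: $2$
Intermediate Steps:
$m = -10$ ($m = -5 - 5 = -10$)
$r{\left(v,y \right)} = -8 + v$
$O = -2$ ($O = -8 + 6 = -2$)
$f{\left(L{\left(0 \right)} \right)} O = \frac{1}{-2 + 1} \left(-2\right) = \frac{1}{-1} \left(-2\right) = \left(-1\right) \left(-2\right) = 2$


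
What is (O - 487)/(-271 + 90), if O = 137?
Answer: 350/181 ≈ 1.9337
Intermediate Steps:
(O - 487)/(-271 + 90) = (137 - 487)/(-271 + 90) = -350/(-181) = -350*(-1/181) = 350/181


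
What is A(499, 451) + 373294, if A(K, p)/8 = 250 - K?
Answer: 371302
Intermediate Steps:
A(K, p) = 2000 - 8*K (A(K, p) = 8*(250 - K) = 2000 - 8*K)
A(499, 451) + 373294 = (2000 - 8*499) + 373294 = (2000 - 3992) + 373294 = -1992 + 373294 = 371302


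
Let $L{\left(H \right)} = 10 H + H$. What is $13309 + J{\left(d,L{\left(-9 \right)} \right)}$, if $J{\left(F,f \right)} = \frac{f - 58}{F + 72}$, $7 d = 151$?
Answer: $\frac{8716296}{655} \approx 13307.0$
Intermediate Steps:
$d = \frac{151}{7}$ ($d = \frac{1}{7} \cdot 151 = \frac{151}{7} \approx 21.571$)
$L{\left(H \right)} = 11 H$
$J{\left(F,f \right)} = \frac{-58 + f}{72 + F}$
$13309 + J{\left(d,L{\left(-9 \right)} \right)} = 13309 + \frac{-58 + 11 \left(-9\right)}{72 + \frac{151}{7}} = 13309 + \frac{-58 - 99}{\frac{655}{7}} = 13309 + \frac{7}{655} \left(-157\right) = 13309 - \frac{1099}{655} = \frac{8716296}{655}$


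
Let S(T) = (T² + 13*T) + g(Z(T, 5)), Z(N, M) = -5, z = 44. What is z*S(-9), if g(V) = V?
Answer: -1804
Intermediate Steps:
S(T) = -5 + T² + 13*T (S(T) = (T² + 13*T) - 5 = -5 + T² + 13*T)
z*S(-9) = 44*(-5 + (-9)² + 13*(-9)) = 44*(-5 + 81 - 117) = 44*(-41) = -1804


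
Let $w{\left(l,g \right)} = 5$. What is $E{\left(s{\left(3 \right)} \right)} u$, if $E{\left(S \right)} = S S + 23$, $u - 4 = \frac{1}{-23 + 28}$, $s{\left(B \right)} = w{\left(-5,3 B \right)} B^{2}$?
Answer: $\frac{43008}{5} \approx 8601.6$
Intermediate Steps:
$s{\left(B \right)} = 5 B^{2}$
$u = \frac{21}{5}$ ($u = 4 + \frac{1}{-23 + 28} = 4 + \frac{1}{5} = \frac{21}{5} \approx 4.2$)
$E{\left(S \right)} = 23 + S^{2}$ ($E{\left(S \right)} = S^{2} + 23 = 23 + S^{2}$)
$E{\left(s{\left(3 \right)} \right)} u = \left(23 + \left(5 \cdot 3^{2}\right)^{2}\right) \frac{21}{5} = \left(23 + \left(5 \cdot 9\right)^{2}\right) \frac{21}{5} = \left(23 + 45^{2}\right) \frac{21}{5} = \left(23 + 2025\right) \frac{21}{5} = 2048 \cdot \frac{21}{5} = \frac{43008}{5}$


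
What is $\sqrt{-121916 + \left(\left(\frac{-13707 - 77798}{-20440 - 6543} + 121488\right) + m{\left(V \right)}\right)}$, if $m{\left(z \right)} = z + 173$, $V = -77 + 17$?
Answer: $\frac{2 i \sqrt{468753805}}{2453} \approx 17.652 i$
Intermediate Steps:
$V = -60$
$m{\left(z \right)} = 173 + z$
$\sqrt{-121916 + \left(\left(\frac{-13707 - 77798}{-20440 - 6543} + 121488\right) + m{\left(V \right)}\right)} = \sqrt{-121916 + \left(\left(\frac{-13707 - 77798}{-20440 - 6543} + 121488\right) + \left(173 - 60\right)\right)} = \sqrt{-121916 + \left(\left(- \frac{91505}{-26983} + 121488\right) + 113\right)} = \sqrt{-121916 + \left(\left(\left(-91505\right) \left(- \frac{1}{26983}\right) + 121488\right) + 113\right)} = \sqrt{-121916 + \left(\left(\frac{91505}{26983} + 121488\right) + 113\right)} = \sqrt{-121916 + \left(\frac{3278202209}{26983} + 113\right)} = \sqrt{-121916 + \frac{3281251288}{26983}} = \sqrt{- \frac{8408140}{26983}} = \frac{2 i \sqrt{468753805}}{2453}$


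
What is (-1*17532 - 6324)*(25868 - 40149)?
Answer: 340687536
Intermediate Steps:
(-1*17532 - 6324)*(25868 - 40149) = (-17532 - 6324)*(-14281) = -23856*(-14281) = 340687536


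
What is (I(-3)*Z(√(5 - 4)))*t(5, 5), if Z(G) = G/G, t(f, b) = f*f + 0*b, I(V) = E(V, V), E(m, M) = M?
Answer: -75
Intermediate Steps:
I(V) = V
t(f, b) = f² (t(f, b) = f² + 0 = f²)
Z(G) = 1
(I(-3)*Z(√(5 - 4)))*t(5, 5) = -3*1*5² = -3*25 = -75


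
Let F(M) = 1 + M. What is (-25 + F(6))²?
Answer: 324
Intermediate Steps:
(-25 + F(6))² = (-25 + (1 + 6))² = (-25 + 7)² = (-18)² = 324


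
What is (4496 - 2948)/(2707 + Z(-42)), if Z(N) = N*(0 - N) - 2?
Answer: 1548/941 ≈ 1.6451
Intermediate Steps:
Z(N) = -2 - N² (Z(N) = N*(-N) - 2 = -N² - 2 = -2 - N²)
(4496 - 2948)/(2707 + Z(-42)) = (4496 - 2948)/(2707 + (-2 - 1*(-42)²)) = 1548/(2707 + (-2 - 1*1764)) = 1548/(2707 + (-2 - 1764)) = 1548/(2707 - 1766) = 1548/941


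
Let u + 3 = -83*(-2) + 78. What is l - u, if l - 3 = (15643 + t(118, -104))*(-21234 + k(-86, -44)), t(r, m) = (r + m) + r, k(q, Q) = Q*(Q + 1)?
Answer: -305120288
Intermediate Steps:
k(q, Q) = Q*(1 + Q)
t(r, m) = m + 2*r (t(r, m) = (m + r) + r = m + 2*r)
l = -305120047 (l = 3 + (15643 + (-104 + 2*118))*(-21234 - 44*(1 - 44)) = 3 + (15643 + (-104 + 236))*(-21234 - 44*(-43)) = 3 + (15643 + 132)*(-21234 + 1892) = 3 + 15775*(-19342) = 3 - 305120050 = -305120047)
u = 241 (u = -3 + (-83*(-2) + 78) = -3 + (166 + 78) = -3 + 244 = 241)
l - u = -305120047 - 1*241 = -305120047 - 241 = -305120288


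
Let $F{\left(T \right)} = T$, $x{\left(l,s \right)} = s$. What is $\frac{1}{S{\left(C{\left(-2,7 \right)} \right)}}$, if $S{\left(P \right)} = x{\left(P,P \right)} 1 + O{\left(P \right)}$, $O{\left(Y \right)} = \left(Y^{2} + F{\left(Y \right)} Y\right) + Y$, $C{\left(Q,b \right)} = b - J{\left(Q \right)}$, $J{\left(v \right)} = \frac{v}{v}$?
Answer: $\frac{1}{84} \approx 0.011905$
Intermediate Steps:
$J{\left(v \right)} = 1$
$C{\left(Q,b \right)} = -1 + b$ ($C{\left(Q,b \right)} = b - 1 = -1 + b$)
$O{\left(Y \right)} = Y + 2 Y^{2}$ ($O{\left(Y \right)} = \left(Y^{2} + Y Y\right) + Y = \left(Y^{2} + Y^{2}\right) + Y = 2 Y^{2} + Y = Y + 2 Y^{2}$)
$S{\left(P \right)} = P + P \left(1 + 2 P\right)$ ($S{\left(P \right)} = P 1 + P \left(1 + 2 P\right) = P + P \left(1 + 2 P\right)$)
$\frac{1}{S{\left(C{\left(-2,7 \right)} \right)}} = \frac{1}{2 \left(-1 + 7\right) \left(1 + \left(-1 + 7\right)\right)} = \frac{1}{2 \cdot 6 \left(1 + 6\right)} = \frac{1}{2 \cdot 6 \cdot 7} = \frac{1}{84}$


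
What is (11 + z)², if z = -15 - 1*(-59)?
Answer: 3025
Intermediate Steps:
z = 44 (z = -15 + 59 = 44)
(11 + z)² = (11 + 44)² = 55² = 3025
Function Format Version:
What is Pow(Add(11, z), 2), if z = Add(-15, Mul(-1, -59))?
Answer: 3025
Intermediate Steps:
z = 44 (z = Add(-15, 59) = 44)
Pow(Add(11, z), 2) = Pow(Add(11, 44), 2) = Pow(55, 2) = 3025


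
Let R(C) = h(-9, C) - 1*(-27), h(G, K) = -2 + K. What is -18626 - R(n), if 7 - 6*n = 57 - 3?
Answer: -111859/6 ≈ -18643.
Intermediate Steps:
n = -47/6 (n = 7/6 - (57 - 3)/6 = 7/6 - 1/6*54 = 7/6 - 9 = -47/6 ≈ -7.8333)
R(C) = 25 + C (R(C) = (-2 + C) - 1*(-27) = (-2 + C) + 27 = 25 + C)
-18626 - R(n) = -18626 - (25 - 47/6) = -18626 - 1*103/6 = -18626 - 103/6 = -111859/6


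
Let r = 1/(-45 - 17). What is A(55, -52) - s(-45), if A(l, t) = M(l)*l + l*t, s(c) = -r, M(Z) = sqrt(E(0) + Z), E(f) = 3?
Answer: -177321/62 + 55*sqrt(58) ≈ -2441.1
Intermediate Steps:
r = -1/62 (r = 1/(-62) = -1/62 ≈ -0.016129)
M(Z) = sqrt(3 + Z)
s(c) = 1/62 (s(c) = -1*(-1/62) = 1/62)
A(l, t) = l*t + l*sqrt(3 + l) (A(l, t) = sqrt(3 + l)*l + l*t = l*sqrt(3 + l) + l*t = l*t + l*sqrt(3 + l))
A(55, -52) - s(-45) = 55*(-52 + sqrt(3 + 55)) - 1*1/62 = 55*(-52 + sqrt(58)) - 1/62 = (-2860 + 55*sqrt(58)) - 1/62 = -177321/62 + 55*sqrt(58)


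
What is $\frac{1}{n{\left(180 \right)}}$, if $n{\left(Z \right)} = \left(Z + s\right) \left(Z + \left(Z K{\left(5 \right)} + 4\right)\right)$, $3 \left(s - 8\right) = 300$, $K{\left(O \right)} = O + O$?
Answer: $\frac{1}{571392} \approx 1.7501 \cdot 10^{-6}$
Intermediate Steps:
$K{\left(O \right)} = 2 O$
$s = 108$ ($s = 8 + \frac{1}{3} \cdot 300 = 8 + 100 = 108$)
$n{\left(Z \right)} = \left(4 + 11 Z\right) \left(108 + Z\right)$ ($n{\left(Z \right)} = \left(Z + 108\right) \left(Z + \left(Z 2 \cdot 5 + 4\right)\right) = \left(108 + Z\right) \left(Z + \left(Z 10 + 4\right)\right) = \left(108 + Z\right) \left(Z + \left(10 Z + 4\right)\right) = \left(108 + Z\right) \left(Z + \left(4 + 10 Z\right)\right) = \left(108 + Z\right) \left(4 + 11 Z\right) = \left(4 + 11 Z\right) \left(108 + Z\right)$)
$\frac{1}{n{\left(180 \right)}} = \frac{1}{432 + 11 \cdot 180^{2} + 1192 \cdot 180} = \frac{1}{432 + 11 \cdot 32400 + 214560} = \frac{1}{432 + 356400 + 214560} = \frac{1}{571392}$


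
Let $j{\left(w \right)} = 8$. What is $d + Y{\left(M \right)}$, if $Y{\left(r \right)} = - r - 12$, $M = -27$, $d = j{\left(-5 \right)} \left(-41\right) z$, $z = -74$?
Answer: $24287$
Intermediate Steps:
$d = 24272$ ($d = 8 \left(-41\right) \left(-74\right) = \left(-328\right) \left(-74\right) = 24272$)
$Y{\left(r \right)} = -12 - r$
$d + Y{\left(M \right)} = 24272 - -15 = 24272 + \left(-12 + 27\right) = 24272 + 15 = 24287$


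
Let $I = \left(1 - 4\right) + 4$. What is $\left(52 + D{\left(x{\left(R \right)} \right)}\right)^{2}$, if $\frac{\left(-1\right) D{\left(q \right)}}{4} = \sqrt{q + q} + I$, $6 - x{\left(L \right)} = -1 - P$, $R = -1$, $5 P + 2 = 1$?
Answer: $\frac{12608}{5} - \frac{768 \sqrt{85}}{5} \approx 1105.5$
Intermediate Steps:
$P = - \frac{1}{5}$ ($P = - \frac{2}{5} + \frac{1}{5} \cdot 1 = - \frac{2}{5} + \frac{1}{5} = - \frac{1}{5} \approx -0.2$)
$I = 1$ ($I = -3 + 4 = 1$)
$x{\left(L \right)} = \frac{34}{5}$ ($x{\left(L \right)} = 6 - \left(-1 - - \frac{1}{5}\right) = 6 - \left(-1 + \frac{1}{5}\right) = 6 - - \frac{4}{5} = 6 + \frac{4}{5} = \frac{34}{5}$)
$D{\left(q \right)} = -4 - 4 \sqrt{2} \sqrt{q}$ ($D{\left(q \right)} = - 4 \left(\sqrt{q + q} + 1\right) = - 4 \left(\sqrt{2 q} + 1\right) = - 4 \left(\sqrt{2} \sqrt{q} + 1\right) = - 4 \left(1 + \sqrt{2} \sqrt{q}\right) = -4 - 4 \sqrt{2} \sqrt{q}$)
$\left(52 + D{\left(x{\left(R \right)} \right)}\right)^{2} = \left(52 - \left(4 + 4 \sqrt{2} \sqrt{\frac{34}{5}}\right)\right)^{2} = \left(52 - \left(4 + 4 \sqrt{2} \frac{\sqrt{170}}{5}\right)\right)^{2} = \left(52 - \left(4 + \frac{8 \sqrt{85}}{5}\right)\right)^{2} = \left(48 - \frac{8 \sqrt{85}}{5}\right)^{2}$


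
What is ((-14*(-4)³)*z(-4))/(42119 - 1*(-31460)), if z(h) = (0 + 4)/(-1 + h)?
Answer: -3584/367895 ≈ -0.0097419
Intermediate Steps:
z(h) = 4/(-1 + h)
((-14*(-4)³)*z(-4))/(42119 - 1*(-31460)) = ((-14*(-4)³)*(4/(-1 - 4)))/(42119 - 1*(-31460)) = ((-14*(-64))*(4/(-5)))/(42119 + 31460) = (896*(4*(-⅕)))/73579 = (896*(-⅘))*(1/73579) = -3584/5*1/73579 = -3584/367895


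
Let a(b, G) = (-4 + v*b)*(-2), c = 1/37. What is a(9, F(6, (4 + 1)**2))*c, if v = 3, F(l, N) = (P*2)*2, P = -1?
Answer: -46/37 ≈ -1.2432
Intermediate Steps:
c = 1/37 ≈ 0.027027
F(l, N) = -4 (F(l, N) = -1*2*2 = -2*2 = -4)
a(b, G) = 8 - 6*b (a(b, G) = (-4 + 3*b)*(-2) = 8 - 6*b)
a(9, F(6, (4 + 1)**2))*c = (8 - 6*9)*(1/37) = (8 - 54)*(1/37) = -46*1/37 = -46/37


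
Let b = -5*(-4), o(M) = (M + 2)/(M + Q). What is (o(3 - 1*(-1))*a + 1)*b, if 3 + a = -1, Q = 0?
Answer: -100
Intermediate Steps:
a = -4 (a = -3 - 1 = -4)
o(M) = (2 + M)/M (o(M) = (M + 2)/(M + 0) = (2 + M)/M)
b = 20
(o(3 - 1*(-1))*a + 1)*b = (((2 + (3 - 1*(-1)))/(3 - 1*(-1)))*(-4) + 1)*20 = (((2 + (3 + 1))/(3 + 1))*(-4) + 1)*20 = (((2 + 4)/4)*(-4) + 1)*20 = (((1/4)*6)*(-4) + 1)*20 = ((3/2)*(-4) + 1)*20 = (-6 + 1)*20 = -5*20 = -100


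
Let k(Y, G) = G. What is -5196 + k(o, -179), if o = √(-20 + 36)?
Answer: -5375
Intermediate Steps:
o = 4 (o = √16 = 4)
-5196 + k(o, -179) = -5196 - 179 = -5375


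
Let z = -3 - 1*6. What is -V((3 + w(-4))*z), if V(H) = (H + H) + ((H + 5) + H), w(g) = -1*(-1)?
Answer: 139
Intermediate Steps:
w(g) = 1
z = -9 (z = -3 - 6 = -9)
V(H) = 5 + 4*H (V(H) = 2*H + ((5 + H) + H) = 2*H + (5 + 2*H) = 5 + 4*H)
-V((3 + w(-4))*z) = -(5 + 4*((3 + 1)*(-9))) = -(5 + 4*(4*(-9))) = -(5 + 4*(-36)) = -(5 - 144) = -1*(-139) = 139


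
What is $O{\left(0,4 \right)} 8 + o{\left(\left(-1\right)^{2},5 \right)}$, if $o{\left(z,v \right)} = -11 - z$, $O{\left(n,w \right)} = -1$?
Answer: $-20$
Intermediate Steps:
$O{\left(0,4 \right)} 8 + o{\left(\left(-1\right)^{2},5 \right)} = \left(-1\right) 8 - 12 = -8 - 12 = -20$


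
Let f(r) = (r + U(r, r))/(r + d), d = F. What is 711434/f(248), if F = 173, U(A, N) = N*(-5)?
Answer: -149756857/496 ≈ -3.0193e+5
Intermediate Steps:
U(A, N) = -5*N
d = 173
f(r) = -4*r/(173 + r) (f(r) = (r - 5*r)/(r + 173) = (-4*r)/(173 + r) = -4*r/(173 + r))
711434/f(248) = 711434/((-4*248/(173 + 248))) = 711434/((-4*248/421)) = 711434/((-4*248*1/421)) = 711434/(-992/421) = 711434*(-421/992) = -149756857/496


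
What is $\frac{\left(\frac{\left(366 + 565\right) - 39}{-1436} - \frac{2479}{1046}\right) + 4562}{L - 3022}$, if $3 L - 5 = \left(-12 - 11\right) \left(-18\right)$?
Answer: $- \frac{5135914947}{3247069558} \approx -1.5817$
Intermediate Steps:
$L = \frac{419}{3}$ ($L = \frac{5}{3} + \frac{\left(-12 - 11\right) \left(-18\right)}{3} = \frac{5}{3} + \frac{\left(-23\right) \left(-18\right)}{3} = \frac{5}{3} + \frac{1}{3} \cdot 414 = \frac{5}{3} + 138 = \frac{419}{3} \approx 139.67$)
$\frac{\left(\frac{\left(366 + 565\right) - 39}{-1436} - \frac{2479}{1046}\right) + 4562}{L - 3022} = \frac{\left(\frac{\left(366 + 565\right) - 39}{-1436} - \frac{2479}{1046}\right) + 4562}{\frac{419}{3} - 3022} = \frac{\left(\left(931 - 39\right) \left(- \frac{1}{1436}\right) - \frac{2479}{1046}\right) + 4562}{- \frac{8647}{3}} = \left(\left(892 \left(- \frac{1}{1436}\right) - \frac{2479}{1046}\right) + 4562\right) \left(- \frac{3}{8647}\right) = \left(\left(- \frac{223}{359} - \frac{2479}{1046}\right) + 4562\right) \left(- \frac{3}{8647}\right) = \left(- \frac{1123219}{375514} + 4562\right) \left(- \frac{3}{8647}\right) = \frac{1711971649}{375514} \left(- \frac{3}{8647}\right) = - \frac{5135914947}{3247069558}$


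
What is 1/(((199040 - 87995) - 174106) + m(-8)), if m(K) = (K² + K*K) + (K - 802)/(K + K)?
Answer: -8/503059 ≈ -1.5903e-5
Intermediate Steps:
m(K) = 2*K² + (-802 + K)/(2*K) (m(K) = (K² + K²) + (-802 + K)/((2*K)) = 2*K² + (-802 + K)*(1/(2*K)) = 2*K² + (-802 + K)/(2*K))
1/(((199040 - 87995) - 174106) + m(-8)) = 1/(((199040 - 87995) - 174106) + (½)*(-802 - 8 + 4*(-8)³)/(-8)) = 1/((111045 - 174106) + (½)*(-⅛)*(-802 - 8 + 4*(-512))) = 1/(-63061 + (½)*(-⅛)*(-802 - 8 - 2048)) = 1/(-63061 + (½)*(-⅛)*(-2858)) = 1/(-63061 + 1429/8) = 1/(-503059/8) = -8/503059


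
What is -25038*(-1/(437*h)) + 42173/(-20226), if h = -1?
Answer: -524848189/8838762 ≈ -59.380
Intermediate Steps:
-25038*(-1/(437*h)) + 42173/(-20226) = -25038/(-19*23*(-1)) + 42173/(-20226) = -25038/((-437*(-1))) + 42173*(-1/20226) = -25038/437 - 42173/20226 = -524848189/8838762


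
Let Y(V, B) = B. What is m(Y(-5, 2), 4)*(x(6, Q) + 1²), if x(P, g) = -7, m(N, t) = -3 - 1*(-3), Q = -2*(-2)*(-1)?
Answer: 0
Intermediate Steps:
Q = -4 (Q = 4*(-1) = -4)
m(N, t) = 0 (m(N, t) = -3 + 3 = 0)
m(Y(-5, 2), 4)*(x(6, Q) + 1²) = 0*(-7 + 1²) = 0*(-7 + 1) = 0*(-6) = 0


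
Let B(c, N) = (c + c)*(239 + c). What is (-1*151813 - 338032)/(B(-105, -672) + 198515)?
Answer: -97969/34075 ≈ -2.8751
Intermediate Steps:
B(c, N) = 2*c*(239 + c) (B(c, N) = (2*c)*(239 + c) = 2*c*(239 + c))
(-1*151813 - 338032)/(B(-105, -672) + 198515) = (-1*151813 - 338032)/(2*(-105)*(239 - 105) + 198515) = (-151813 - 338032)/(2*(-105)*134 + 198515) = -489845/(-28140 + 198515) = -489845/170375 = -489845*1/170375 = -97969/34075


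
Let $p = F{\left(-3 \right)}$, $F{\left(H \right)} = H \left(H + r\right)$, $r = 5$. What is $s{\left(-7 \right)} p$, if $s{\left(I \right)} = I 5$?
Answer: $210$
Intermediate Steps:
$F{\left(H \right)} = H \left(5 + H\right)$ ($F{\left(H \right)} = H \left(H + 5\right) = H \left(5 + H\right)$)
$p = -6$ ($p = - 3 \left(5 - 3\right) = \left(-3\right) 2 = -6$)
$s{\left(I \right)} = 5 I$
$s{\left(-7 \right)} p = 5 \left(-7\right) \left(-6\right) = \left(-35\right) \left(-6\right) = 210$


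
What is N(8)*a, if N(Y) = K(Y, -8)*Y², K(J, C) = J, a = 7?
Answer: 3584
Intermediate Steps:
N(Y) = Y³ (N(Y) = Y*Y² = Y³)
N(8)*a = 8³*7 = 512*7 = 3584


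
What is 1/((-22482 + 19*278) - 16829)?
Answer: -1/34029 ≈ -2.9387e-5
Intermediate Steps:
1/((-22482 + 19*278) - 16829) = 1/((-22482 + 5282) - 16829) = 1/(-17200 - 16829) = 1/(-34029) = -1/34029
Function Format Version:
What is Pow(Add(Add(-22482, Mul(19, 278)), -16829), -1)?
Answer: Rational(-1, 34029) ≈ -2.9387e-5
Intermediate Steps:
Pow(Add(Add(-22482, Mul(19, 278)), -16829), -1) = Pow(Add(Add(-22482, 5282), -16829), -1) = Pow(Add(-17200, -16829), -1) = Pow(-34029, -1) = Rational(-1, 34029)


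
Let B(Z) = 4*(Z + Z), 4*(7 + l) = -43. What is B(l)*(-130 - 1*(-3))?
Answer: 18034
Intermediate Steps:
l = -71/4 (l = -7 + (¼)*(-43) = -7 - 43/4 = -71/4 ≈ -17.750)
B(Z) = 8*Z (B(Z) = 4*(2*Z) = 8*Z)
B(l)*(-130 - 1*(-3)) = (8*(-71/4))*(-130 - 1*(-3)) = -142*(-130 + 3) = -142*(-127) = 18034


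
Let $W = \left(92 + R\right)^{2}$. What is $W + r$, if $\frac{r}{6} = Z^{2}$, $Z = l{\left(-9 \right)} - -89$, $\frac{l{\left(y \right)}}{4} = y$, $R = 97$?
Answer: $52575$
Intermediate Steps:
$l{\left(y \right)} = 4 y$
$Z = 53$ ($Z = 4 \left(-9\right) - -89 = -36 + 89 = 53$)
$W = 35721$ ($W = \left(92 + 97\right)^{2} = 189^{2} = 35721$)
$r = 16854$ ($r = 6 \cdot 53^{2} = 6 \cdot 2809 = 16854$)
$W + r = 35721 + 16854 = 52575$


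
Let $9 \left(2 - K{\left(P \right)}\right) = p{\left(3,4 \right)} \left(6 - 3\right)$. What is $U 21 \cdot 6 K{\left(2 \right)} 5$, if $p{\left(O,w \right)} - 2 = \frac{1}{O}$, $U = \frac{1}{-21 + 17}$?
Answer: $- \frac{385}{2} \approx -192.5$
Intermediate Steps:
$U = - \frac{1}{4}$ ($U = \frac{1}{-4} = - \frac{1}{4} \approx -0.25$)
$p{\left(O,w \right)} = 2 + \frac{1}{O}$
$K{\left(P \right)} = \frac{11}{9}$ ($K{\left(P \right)} = 2 - \frac{\left(2 + \frac{1}{3}\right) \left(6 - 3\right)}{9} = 2 - \frac{\left(2 + \frac{1}{3}\right) 3}{9} = 2 - \frac{\frac{7}{3} \cdot 3}{9} = 2 - \frac{7}{9} = \frac{11}{9}$)
$U 21 \cdot 6 K{\left(2 \right)} 5 = \left(- \frac{1}{4}\right) 21 \cdot 6 \cdot \frac{11}{9} \cdot 5 = - \frac{21 \cdot \frac{22}{3} \cdot 5}{4} = \left(- \frac{21}{4}\right) \frac{110}{3} = - \frac{385}{2}$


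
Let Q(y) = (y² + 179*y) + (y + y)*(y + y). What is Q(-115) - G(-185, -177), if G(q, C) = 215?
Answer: 45325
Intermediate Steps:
Q(y) = 5*y² + 179*y (Q(y) = (y² + 179*y) + (2*y)*(2*y) = (y² + 179*y) + 4*y² = 5*y² + 179*y)
Q(-115) - G(-185, -177) = -115*(179 + 5*(-115)) - 1*215 = -115*(179 - 575) - 215 = -115*(-396) - 215 = 45540 - 215 = 45325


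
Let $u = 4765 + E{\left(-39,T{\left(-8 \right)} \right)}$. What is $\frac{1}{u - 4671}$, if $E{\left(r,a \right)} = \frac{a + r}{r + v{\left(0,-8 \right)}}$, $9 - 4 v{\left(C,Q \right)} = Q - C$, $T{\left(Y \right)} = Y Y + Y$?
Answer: $\frac{139}{12998} \approx 0.010694$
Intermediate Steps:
$T{\left(Y \right)} = Y + Y^{2}$ ($T{\left(Y \right)} = Y^{2} + Y = Y + Y^{2}$)
$v{\left(C,Q \right)} = \frac{9}{4} - \frac{Q}{4} + \frac{C}{4}$ ($v{\left(C,Q \right)} = \frac{9}{4} - \frac{Q - C}{4} = \frac{9}{4} + \left(- \frac{Q}{4} + \frac{C}{4}\right) = \frac{9}{4} - \frac{Q}{4} + \frac{C}{4}$)
$E{\left(r,a \right)} = \frac{a + r}{\frac{17}{4} + r}$ ($E{\left(r,a \right)} = \frac{a + r}{r + \left(\frac{9}{4} - -2 + \frac{1}{4} \cdot 0\right)} = \frac{a + r}{r + \left(\frac{9}{4} + 2 + 0\right)} = \frac{a + r}{r + \frac{17}{4}} = \frac{a + r}{\frac{17}{4} + r}$)
$u = \frac{662267}{139}$ ($u = 4765 + \frac{4 \left(- 8 \left(1 - 8\right) - 39\right)}{17 + 4 \left(-39\right)} = 4765 + \frac{4 \left(\left(-8\right) \left(-7\right) - 39\right)}{17 - 156} = 4765 + \frac{4 \left(56 - 39\right)}{-139} = 4765 + 4 \left(- \frac{1}{139}\right) 17 = 4765 - \frac{68}{139} = \frac{662267}{139} \approx 4764.5$)
$\frac{1}{u - 4671} = \frac{1}{\frac{662267}{139} - 4671} = \frac{1}{\frac{12998}{139}} = \frac{139}{12998}$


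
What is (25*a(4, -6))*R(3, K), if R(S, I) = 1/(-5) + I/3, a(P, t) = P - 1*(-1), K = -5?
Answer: -700/3 ≈ -233.33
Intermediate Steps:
a(P, t) = 1 + P (a(P, t) = P + 1 = 1 + P)
R(S, I) = -⅕ + I/3 (R(S, I) = 1*(-⅕) + I*(⅓) = -⅕ + I/3)
(25*a(4, -6))*R(3, K) = (25*(1 + 4))*(-⅕ + (⅓)*(-5)) = (25*5)*(-⅕ - 5/3) = 125*(-28/15) = -700/3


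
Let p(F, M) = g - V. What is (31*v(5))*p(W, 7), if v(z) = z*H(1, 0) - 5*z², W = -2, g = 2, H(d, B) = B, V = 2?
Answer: 0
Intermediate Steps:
v(z) = -5*z² (v(z) = z*0 - 5*z² = 0 - 5*z² = -5*z²)
p(F, M) = 0 (p(F, M) = 2 - 1*2 = 2 - 2 = 0)
(31*v(5))*p(W, 7) = (31*(-5*5²))*0 = (31*(-5*25))*0 = (31*(-125))*0 = -3875*0 = 0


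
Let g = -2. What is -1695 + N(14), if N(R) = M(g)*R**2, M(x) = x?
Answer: -2087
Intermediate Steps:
N(R) = -2*R**2
-1695 + N(14) = -1695 - 2*14**2 = -1695 - 2*196 = -1695 - 392 = -2087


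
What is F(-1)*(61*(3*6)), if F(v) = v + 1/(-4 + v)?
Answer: -6588/5 ≈ -1317.6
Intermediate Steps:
F(-1)*(61*(3*6)) = ((1 + (-1)² - 4*(-1))/(-4 - 1))*(61*(3*6)) = ((1 + 1 + 4)/(-5))*(61*18) = -⅕*6*1098 = -6/5*1098 = -6588/5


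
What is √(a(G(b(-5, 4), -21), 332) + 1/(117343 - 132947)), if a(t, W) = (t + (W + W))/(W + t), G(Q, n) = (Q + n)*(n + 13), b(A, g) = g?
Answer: √158259196979/304278 ≈ 1.3074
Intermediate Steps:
G(Q, n) = (13 + n)*(Q + n) (G(Q, n) = (Q + n)*(13 + n) = (13 + n)*(Q + n))
a(t, W) = (t + 2*W)/(W + t)
√(a(G(b(-5, 4), -21), 332) + 1/(117343 - 132947)) = √((((-21)² + 13*4 + 13*(-21) + 4*(-21)) + 2*332)/(332 + ((-21)² + 13*4 + 13*(-21) + 4*(-21))) + 1/(117343 - 132947)) = √(((441 + 52 - 273 - 84) + 664)/(332 + (441 + 52 - 273 - 84)) + 1/(-15604)) = √((136 + 664)/(332 + 136) - 1/15604) = √(800/468 - 1/15604) = √((1/468)*800 - 1/15604) = √(200/117 - 1/15604) = √(3120683/1825668) = √158259196979/304278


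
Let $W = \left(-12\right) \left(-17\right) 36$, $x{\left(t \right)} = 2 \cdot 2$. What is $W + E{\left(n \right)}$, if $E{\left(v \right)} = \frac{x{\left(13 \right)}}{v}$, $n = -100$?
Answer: $\frac{183599}{25} \approx 7344.0$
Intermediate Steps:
$x{\left(t \right)} = 4$
$W = 7344$ ($W = 204 \cdot 36 = 7344$)
$E{\left(v \right)} = \frac{4}{v}$
$W + E{\left(n \right)} = 7344 + \frac{4}{-100} = 7344 + 4 \left(- \frac{1}{100}\right) = 7344 - \frac{1}{25} = \frac{183599}{25}$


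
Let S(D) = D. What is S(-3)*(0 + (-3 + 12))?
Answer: -27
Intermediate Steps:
S(-3)*(0 + (-3 + 12)) = -3*(0 + (-3 + 12)) = -3*(0 + 9) = -3*9 = -27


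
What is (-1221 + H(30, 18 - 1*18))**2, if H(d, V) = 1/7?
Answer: 73034116/49 ≈ 1.4905e+6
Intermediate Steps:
H(d, V) = 1/7
(-1221 + H(30, 18 - 1*18))**2 = (-1221 + 1/7)**2 = (-8546/7)**2 = 73034116/49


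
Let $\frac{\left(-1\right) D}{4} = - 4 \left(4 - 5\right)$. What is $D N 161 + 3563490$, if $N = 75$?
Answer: $3370290$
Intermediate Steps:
$D = -16$ ($D = - 4 \left(- 4 \left(4 - 5\right)\right) = - 4 \left(\left(-4\right) \left(-1\right)\right) = \left(-4\right) 4 = -16$)
$D N 161 + 3563490 = \left(-16\right) 75 \cdot 161 + 3563490 = \left(-1200\right) 161 + 3563490 = -193200 + 3563490 = 3370290$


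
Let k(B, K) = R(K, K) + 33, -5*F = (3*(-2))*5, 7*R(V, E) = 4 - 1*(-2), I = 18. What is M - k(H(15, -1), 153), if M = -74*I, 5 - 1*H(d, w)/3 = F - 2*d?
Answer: -9561/7 ≈ -1365.9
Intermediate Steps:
R(V, E) = 6/7 (R(V, E) = (4 - 1*(-2))/7 = (4 + 2)/7 = (⅐)*6 = 6/7)
F = 6 (F = -3*(-2)*5/5 = -(-6)*5/5 = -⅕*(-30) = 6)
H(d, w) = -3 + 6*d (H(d, w) = 15 - 3*(6 - 2*d) = 15 + (-18 + 6*d) = -3 + 6*d)
k(B, K) = 237/7 (k(B, K) = 6/7 + 33 = 237/7)
M = -1332 (M = -74*18 = -1332)
M - k(H(15, -1), 153) = -1332 - 1*237/7 = -1332 - 237/7 = -9561/7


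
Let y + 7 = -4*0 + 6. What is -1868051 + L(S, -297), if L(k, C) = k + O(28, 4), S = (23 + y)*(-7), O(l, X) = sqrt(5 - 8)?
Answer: -1868205 + I*sqrt(3) ≈ -1.8682e+6 + 1.732*I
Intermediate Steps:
O(l, X) = I*sqrt(3) (O(l, X) = sqrt(-3) = I*sqrt(3))
y = -1 (y = -7 + (-4*0 + 6) = -7 + (0 + 6) = -7 + 6 = -1)
S = -154 (S = (23 - 1)*(-7) = 22*(-7) = -154)
L(k, C) = k + I*sqrt(3)
-1868051 + L(S, -297) = -1868051 + (-154 + I*sqrt(3)) = -1868205 + I*sqrt(3)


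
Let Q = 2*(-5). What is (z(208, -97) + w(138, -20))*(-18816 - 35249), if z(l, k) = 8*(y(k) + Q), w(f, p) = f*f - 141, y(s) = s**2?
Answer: -5087246175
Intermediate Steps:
Q = -10
w(f, p) = -141 + f**2 (w(f, p) = f**2 - 141 = -141 + f**2)
z(l, k) = -80 + 8*k**2 (z(l, k) = 8*(k**2 - 10) = 8*(-10 + k**2) = -80 + 8*k**2)
(z(208, -97) + w(138, -20))*(-18816 - 35249) = ((-80 + 8*(-97)**2) + (-141 + 138**2))*(-18816 - 35249) = ((-80 + 8*9409) + (-141 + 19044))*(-54065) = ((-80 + 75272) + 18903)*(-54065) = (75192 + 18903)*(-54065) = 94095*(-54065) = -5087246175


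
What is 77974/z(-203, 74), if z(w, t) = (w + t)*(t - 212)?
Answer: 38987/8901 ≈ 4.3801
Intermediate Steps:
z(w, t) = (-212 + t)*(t + w) (z(w, t) = (t + w)*(-212 + t) = (-212 + t)*(t + w))
77974/z(-203, 74) = 77974/(74**2 - 212*74 - 212*(-203) + 74*(-203)) = 77974/(5476 - 15688 + 43036 - 15022) = 77974/17802 = 77974*(1/17802) = 38987/8901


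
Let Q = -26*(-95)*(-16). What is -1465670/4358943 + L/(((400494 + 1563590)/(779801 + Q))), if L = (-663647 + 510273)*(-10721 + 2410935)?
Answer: -296974739683297261102417/2140332550803 ≈ -1.3875e+11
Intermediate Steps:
Q = -39520 (Q = 2470*(-16) = -39520)
L = -368130422036 (L = -153374*2400214 = -368130422036)
-1465670/4358943 + L/(((400494 + 1563590)/(779801 + Q))) = -1465670/4358943 - 368130422036*(779801 - 39520)/(400494 + 1563590) = -1465670*1/4358943 - 368130422036/(1964084/740281) = -1465670/4358943 - 368130422036/(1964084*(1/740281)) = -1465670/4358943 - 368130422036/1964084/740281 = -1465670/4358943 - 368130422036*740281/1964084 = -1465670/4358943 - 68129989238808029/491021 = -296974739683297261102417/2140332550803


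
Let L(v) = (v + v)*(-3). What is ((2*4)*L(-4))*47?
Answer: 9024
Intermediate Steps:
L(v) = -6*v (L(v) = (2*v)*(-3) = -6*v)
((2*4)*L(-4))*47 = ((2*4)*(-6*(-4)))*47 = (8*24)*47 = 192*47 = 9024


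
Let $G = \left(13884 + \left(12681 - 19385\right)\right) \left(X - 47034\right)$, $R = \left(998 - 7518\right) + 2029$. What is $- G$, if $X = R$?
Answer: $369949500$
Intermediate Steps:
$R = -4491$ ($R = -6520 + 2029 = -4491$)
$X = -4491$
$G = -369949500$ ($G = \left(13884 + \left(12681 - 19385\right)\right) \left(-4491 - 47034\right) = \left(13884 - 6704\right) \left(-51525\right) = 7180 \left(-51525\right) = -369949500$)
$- G = \left(-1\right) \left(-369949500\right) = 369949500$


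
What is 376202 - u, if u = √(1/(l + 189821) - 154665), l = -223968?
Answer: 376202 - 2*I*√45085528382533/34147 ≈ 3.762e+5 - 393.27*I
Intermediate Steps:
u = 2*I*√45085528382533/34147 (u = √(1/(-223968 + 189821) - 154665) = √(1/(-34147) - 154665) = √(-1/34147 - 154665) = √(-5281345756/34147) = 2*I*√45085528382533/34147 ≈ 393.27*I)
376202 - u = 376202 - 2*I*√45085528382533/34147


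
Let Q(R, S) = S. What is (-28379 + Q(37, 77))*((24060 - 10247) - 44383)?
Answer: 865192140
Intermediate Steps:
(-28379 + Q(37, 77))*((24060 - 10247) - 44383) = (-28379 + 77)*((24060 - 10247) - 44383) = -28302*(13813 - 44383) = -28302*(-30570) = 865192140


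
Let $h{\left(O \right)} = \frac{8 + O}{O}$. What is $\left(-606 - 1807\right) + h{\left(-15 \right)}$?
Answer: $- \frac{36188}{15} \approx -2412.5$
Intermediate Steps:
$h{\left(O \right)} = \frac{8 + O}{O}$
$\left(-606 - 1807\right) + h{\left(-15 \right)} = \left(-606 - 1807\right) + \frac{8 - 15}{-15} = -2413 - - \frac{7}{15} = -2413 + \frac{7}{15} = - \frac{36188}{15}$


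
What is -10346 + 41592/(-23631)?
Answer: -81509306/7877 ≈ -10348.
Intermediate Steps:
-10346 + 41592/(-23631) = -10346 + 41592*(-1/23631) = -10346 - 13864/7877 = -81509306/7877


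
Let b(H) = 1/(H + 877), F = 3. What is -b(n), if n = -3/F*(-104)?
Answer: -1/981 ≈ -0.0010194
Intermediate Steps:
n = 104 (n = -3/3*(-104) = -3*⅓*(-104) = -1*(-104) = 104)
b(H) = 1/(877 + H)
-b(n) = -1/(877 + 104) = -1/981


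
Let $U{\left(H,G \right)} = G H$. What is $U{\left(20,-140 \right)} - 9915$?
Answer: $-12715$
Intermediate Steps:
$U{\left(20,-140 \right)} - 9915 = \left(-140\right) 20 - 9915 = -2800 - 9915 = -12715$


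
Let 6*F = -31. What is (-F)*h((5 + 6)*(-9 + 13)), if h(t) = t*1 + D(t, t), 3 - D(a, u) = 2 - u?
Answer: 2759/6 ≈ 459.83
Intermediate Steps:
F = -31/6 (F = (⅙)*(-31) = -31/6 ≈ -5.1667)
D(a, u) = 1 + u (D(a, u) = 3 - (2 - u) = 3 + (-2 + u) = 1 + u)
h(t) = 1 + 2*t (h(t) = t*1 + (1 + t) = t + (1 + t) = 1 + 2*t)
(-F)*h((5 + 6)*(-9 + 13)) = (-1*(-31/6))*(1 + 2*((5 + 6)*(-9 + 13))) = 31*(1 + 2*(11*4))/6 = 31*(1 + 2*44)/6 = 31*(1 + 88)/6 = (31/6)*89 = 2759/6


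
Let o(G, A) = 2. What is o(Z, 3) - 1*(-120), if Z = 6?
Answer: 122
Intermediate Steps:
o(Z, 3) - 1*(-120) = 2 - 1*(-120) = 2 + 120 = 122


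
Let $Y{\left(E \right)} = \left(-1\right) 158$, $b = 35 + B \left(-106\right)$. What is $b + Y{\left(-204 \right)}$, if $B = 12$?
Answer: $-1395$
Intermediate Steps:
$b = -1237$ ($b = 35 + 12 \left(-106\right) = 35 - 1272 = -1237$)
$Y{\left(E \right)} = -158$
$b + Y{\left(-204 \right)} = -1237 - 158 = -1395$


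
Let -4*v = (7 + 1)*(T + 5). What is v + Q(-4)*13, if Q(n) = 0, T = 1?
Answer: -12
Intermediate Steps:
v = -12 (v = -(7 + 1)*(1 + 5)/4 = -2*6 = -1/4*48 = -12)
v + Q(-4)*13 = -12 + 0*13 = -12 + 0 = -12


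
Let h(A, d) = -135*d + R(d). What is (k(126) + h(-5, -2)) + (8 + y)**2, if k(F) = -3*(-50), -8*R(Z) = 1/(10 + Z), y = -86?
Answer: 416255/64 ≈ 6504.0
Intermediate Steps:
R(Z) = -1/(8*(10 + Z))
k(F) = 150
h(A, d) = -1/(80 + 8*d) - 135*d (h(A, d) = -135*d - 1/(80 + 8*d) = -1/(80 + 8*d) - 135*d)
(k(126) + h(-5, -2)) + (8 + y)**2 = (150 + (-1 - 1080*(-2)*(10 - 2))/(8*(10 - 2))) + (8 - 86)**2 = (150 + (1/8)*(-1 - 1080*(-2)*8)/8) + (-78)**2 = (150 + (1/8)*(1/8)*(-1 + 17280)) + 6084 = (150 + (1/8)*(1/8)*17279) + 6084 = (150 + 17279/64) + 6084 = 26879/64 + 6084 = 416255/64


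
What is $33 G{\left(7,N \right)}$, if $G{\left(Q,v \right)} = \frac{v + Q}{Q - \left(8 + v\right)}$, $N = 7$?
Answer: $- \frac{231}{4} \approx -57.75$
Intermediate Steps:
$G{\left(Q,v \right)} = \frac{Q + v}{-8 + Q - v}$
$33 G{\left(7,N \right)} = 33 \frac{\left(-1\right) 7 - 7}{8 + 7 - 7} = 33 \frac{-7 - 7}{8 + 7 - 7} = 33 \cdot \frac{1}{8} \left(-14\right) = 33 \left(- \frac{7}{4}\right) = - \frac{231}{4}$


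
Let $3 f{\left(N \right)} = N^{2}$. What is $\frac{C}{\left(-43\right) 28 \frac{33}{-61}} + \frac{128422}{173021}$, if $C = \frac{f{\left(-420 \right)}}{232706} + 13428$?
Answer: $\frac{1423656669309843}{66655437599443} \approx 21.358$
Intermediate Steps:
$f{\left(N \right)} = \frac{N^{2}}{3}$
$C = \frac{1562417484}{116353}$ ($C = \frac{\frac{1}{3} \left(-420\right)^{2}}{232706} + 13428 = \frac{1}{3} \cdot 176400 \cdot \frac{1}{232706} + 13428 = 58800 \cdot \frac{1}{232706} + 13428 = \frac{29400}{116353} + 13428 = \frac{1562417484}{116353} \approx 13428.0$)
$\frac{C}{\left(-43\right) 28 \frac{33}{-61}} + \frac{128422}{173021} = \frac{1562417484}{116353 \left(-43\right) 28 \frac{33}{-61}} + \frac{128422}{173021} = \frac{1562417484}{116353 \left(- 1204 \cdot 33 \left(- \frac{1}{61}\right)\right)} + 128422 \cdot \frac{1}{173021} = \frac{1562417484}{116353 \left(\left(-1204\right) \left(- \frac{33}{61}\right)\right)} + \frac{128422}{173021} = \frac{1562417484}{116353 \cdot \frac{39732}{61}} + \frac{128422}{173021} = \frac{1562417484}{116353} \cdot \frac{61}{39732} + \frac{128422}{173021} = \frac{7942288877}{385244783} + \frac{128422}{173021} = \frac{1423656669309843}{66655437599443}$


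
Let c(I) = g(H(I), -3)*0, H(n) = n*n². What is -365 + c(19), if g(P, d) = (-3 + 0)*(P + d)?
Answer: -365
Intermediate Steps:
H(n) = n³
g(P, d) = -3*P - 3*d (g(P, d) = -3*(P + d) = -3*P - 3*d)
c(I) = 0 (c(I) = (-3*I³ - 3*(-3))*0 = (-3*I³ + 9)*0 = (9 - 3*I³)*0 = 0)
-365 + c(19) = -365 + 0 = -365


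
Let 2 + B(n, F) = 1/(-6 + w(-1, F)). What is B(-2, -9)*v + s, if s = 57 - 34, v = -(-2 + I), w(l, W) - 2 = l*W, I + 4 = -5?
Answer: 16/5 ≈ 3.2000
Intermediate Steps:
I = -9 (I = -4 - 5 = -9)
w(l, W) = 2 + W*l (w(l, W) = 2 + l*W = 2 + W*l)
B(n, F) = -2 + 1/(-4 - F) (B(n, F) = -2 + 1/(-6 + (2 + F*(-1))) = -2 + 1/(-6 + (2 - F)) = -2 + 1/(-4 - F))
v = 11 (v = -(-2 - 9) = -1*(-11) = 11)
s = 23
B(-2, -9)*v + s = ((9 + 2*(-9))/(-4 - 1*(-9)))*11 + 23 = ((9 - 18)/(-4 + 9))*11 + 23 = (-9/5)*11 + 23 = ((⅕)*(-9))*11 + 23 = -9/5*11 + 23 = -99/5 + 23 = 16/5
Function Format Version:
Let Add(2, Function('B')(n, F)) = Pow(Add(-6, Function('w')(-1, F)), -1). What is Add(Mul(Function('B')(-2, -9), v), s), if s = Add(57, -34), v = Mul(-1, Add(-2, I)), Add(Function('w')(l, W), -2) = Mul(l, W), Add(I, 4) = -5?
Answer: Rational(16, 5) ≈ 3.2000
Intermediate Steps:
I = -9 (I = Add(-4, -5) = -9)
Function('w')(l, W) = Add(2, Mul(W, l)) (Function('w')(l, W) = Add(2, Mul(l, W)) = Add(2, Mul(W, l)))
Function('B')(n, F) = Add(-2, Pow(Add(-4, Mul(-1, F)), -1)) (Function('B')(n, F) = Add(-2, Pow(Add(-6, Add(2, Mul(F, -1))), -1)) = Add(-2, Pow(Add(-6, Add(2, Mul(-1, F))), -1)) = Add(-2, Pow(Add(-4, Mul(-1, F)), -1)))
v = 11 (v = Mul(-1, Add(-2, -9)) = Mul(-1, -11) = 11)
s = 23
Add(Mul(Function('B')(-2, -9), v), s) = Add(Mul(Mul(Pow(Add(-4, Mul(-1, -9)), -1), Add(9, Mul(2, -9))), 11), 23) = Add(Mul(Mul(Pow(Add(-4, 9), -1), Add(9, -18)), 11), 23) = Add(Mul(Mul(Pow(5, -1), -9), 11), 23) = Add(Mul(Mul(Rational(1, 5), -9), 11), 23) = Add(Mul(Rational(-9, 5), 11), 23) = Add(Rational(-99, 5), 23) = Rational(16, 5)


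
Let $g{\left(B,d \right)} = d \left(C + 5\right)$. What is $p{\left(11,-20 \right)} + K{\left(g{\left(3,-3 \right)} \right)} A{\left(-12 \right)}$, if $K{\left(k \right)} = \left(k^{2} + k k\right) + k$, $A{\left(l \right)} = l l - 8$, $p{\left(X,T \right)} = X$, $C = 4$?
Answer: $194627$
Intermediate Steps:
$g{\left(B,d \right)} = 9 d$ ($g{\left(B,d \right)} = d \left(4 + 5\right) = d 9 = 9 d$)
$A{\left(l \right)} = -8 + l^{2}$ ($A{\left(l \right)} = l^{2} - 8 = -8 + l^{2}$)
$K{\left(k \right)} = k + 2 k^{2}$ ($K{\left(k \right)} = \left(k^{2} + k^{2}\right) + k = 2 k^{2} + k = k + 2 k^{2}$)
$p{\left(11,-20 \right)} + K{\left(g{\left(3,-3 \right)} \right)} A{\left(-12 \right)} = 11 + 9 \left(-3\right) \left(1 + 2 \cdot 9 \left(-3\right)\right) \left(-8 + \left(-12\right)^{2}\right) = 11 + - 27 \left(1 + 2 \left(-27\right)\right) \left(-8 + 144\right) = 11 + - 27 \left(1 - 54\right) 136 = 11 + \left(-27\right) \left(-53\right) 136 = 11 + 1431 \cdot 136 = 11 + 194616 = 194627$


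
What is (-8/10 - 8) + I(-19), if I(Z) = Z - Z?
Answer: -44/5 ≈ -8.8000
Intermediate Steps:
I(Z) = 0
(-8/10 - 8) + I(-19) = (-8/10 - 8) + 0 = (-8*⅒ - 8) + 0 = (-⅘ - 8) + 0 = -44/5 + 0 = -44/5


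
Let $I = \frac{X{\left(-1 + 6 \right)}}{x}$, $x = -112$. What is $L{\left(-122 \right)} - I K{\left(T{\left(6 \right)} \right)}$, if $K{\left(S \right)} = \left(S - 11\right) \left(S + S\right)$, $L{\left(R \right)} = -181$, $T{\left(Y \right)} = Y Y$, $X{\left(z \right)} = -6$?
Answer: $- \frac{1942}{7} \approx -277.43$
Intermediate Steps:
$I = \frac{3}{56}$ ($I = - \frac{6}{-112} = \left(-6\right) \left(- \frac{1}{112}\right) = \frac{3}{56} \approx 0.053571$)
$T{\left(Y \right)} = Y^{2}$
$K{\left(S \right)} = 2 S \left(-11 + S\right)$ ($K{\left(S \right)} = \left(-11 + S\right) 2 S = 2 S \left(-11 + S\right)$)
$L{\left(-122 \right)} - I K{\left(T{\left(6 \right)} \right)} = -181 - \frac{3 \cdot 2 \cdot 6^{2} \left(-11 + 6^{2}\right)}{56} = -181 - \frac{3 \cdot 2 \cdot 36 \left(-11 + 36\right)}{56} = -181 - \frac{3 \cdot 2 \cdot 36 \cdot 25}{56} = -181 - \frac{3}{56} \cdot 1800 = -181 - \frac{675}{7} = - \frac{1942}{7}$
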